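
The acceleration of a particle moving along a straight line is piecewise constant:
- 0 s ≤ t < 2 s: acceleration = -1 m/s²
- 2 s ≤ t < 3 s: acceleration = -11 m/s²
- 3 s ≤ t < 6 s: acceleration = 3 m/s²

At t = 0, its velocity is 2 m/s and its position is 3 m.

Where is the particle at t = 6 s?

On each constant-a segment, Δv = aΔt and Δx = v₀Δt + ½aΔt²; chain segment to segment.
0–2 s: v starts 2 m/s; Δx = 2·2 + ½·-1·2² = 2 m; v ends 0 m/s.
2–3 s: v starts 0 m/s; Δx = 0·1 + ½·-11·1² = -5.5 m; v ends -11 m/s.
3–6 s: v starts -11 m/s; Δx = -11·3 + ½·3·3² = -19.5 m; v ends -2 m/s.
x(6) = 3 + Σ Δx = -20 m.

-20 m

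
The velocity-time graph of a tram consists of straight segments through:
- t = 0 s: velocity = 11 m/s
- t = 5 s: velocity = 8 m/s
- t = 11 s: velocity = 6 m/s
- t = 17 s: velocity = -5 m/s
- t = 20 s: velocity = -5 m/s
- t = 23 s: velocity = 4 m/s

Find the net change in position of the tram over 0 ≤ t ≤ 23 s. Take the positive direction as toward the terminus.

Net displacement equals the area under the velocity-time graph (areas below the axis count negative).
0–5 s: ½(11 + 8)(5) = 47.5 m
5–11 s: ½(8 + 6)(6) = 42 m
11–17 s: ½(6 + -5)(6) = 3 m
17–20 s: -5 × 3 = -15 m
20–23 s: ½(-5 + 4)(3) = -1.5 m
Net displacement = 76 m

76 m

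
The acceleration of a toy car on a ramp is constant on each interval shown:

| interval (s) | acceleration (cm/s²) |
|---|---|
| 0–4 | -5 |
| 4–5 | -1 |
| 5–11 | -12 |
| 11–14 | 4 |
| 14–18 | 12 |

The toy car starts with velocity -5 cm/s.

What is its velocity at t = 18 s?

-38 cm/s

Δv equals the area under the a-t graph; then v = v₀ + Δv.
0–4 s: -5 × 4 = -20 cm/s
4–5 s: -1 × 1 = -1 cm/s
5–11 s: -12 × 6 = -72 cm/s
11–14 s: 4 × 3 = 12 cm/s
14–18 s: 12 × 4 = 48 cm/s
Δv = -33 cm/s, so v(18) = -5 + (-33) = -38 cm/s.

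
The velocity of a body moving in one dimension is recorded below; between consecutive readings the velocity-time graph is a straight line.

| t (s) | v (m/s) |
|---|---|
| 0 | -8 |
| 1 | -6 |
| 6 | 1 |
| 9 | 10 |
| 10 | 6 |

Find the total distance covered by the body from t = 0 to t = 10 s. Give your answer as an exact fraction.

Distance (not displacement) is the total path length: add the absolute areas under v-t.
0–1 s: |½(-8 + -6)(1)| = 7 m
1–6 s: v = 0 at t = 37/7 s; triangle areas 90/7 + 5/14 = 185/14 m
6–9 s: |½(1 + 10)(3)| = 16.5 m
9–10 s: |½(10 + 6)(1)| = 8 m
Total distance = 313/7 m

313/7 m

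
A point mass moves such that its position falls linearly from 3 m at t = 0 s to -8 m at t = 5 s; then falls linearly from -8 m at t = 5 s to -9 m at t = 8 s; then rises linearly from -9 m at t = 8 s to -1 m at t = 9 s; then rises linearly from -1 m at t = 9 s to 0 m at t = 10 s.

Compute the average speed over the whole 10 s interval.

2.1 m/s

Average speed = (total path length)/(elapsed time); on a piecewise-linear x-t graph the path length is Σ|Δx|.
0–5 s: |Δx| = |-8 − 3| = 11 m
5–8 s: |Δx| = |-9 − -8| = 1 m
8–9 s: |Δx| = |-1 − -9| = 8 m
9–10 s: |Δx| = |0 − -1| = 1 m
Total path = 21 m; average speed = 21/10 = 2.1 m/s.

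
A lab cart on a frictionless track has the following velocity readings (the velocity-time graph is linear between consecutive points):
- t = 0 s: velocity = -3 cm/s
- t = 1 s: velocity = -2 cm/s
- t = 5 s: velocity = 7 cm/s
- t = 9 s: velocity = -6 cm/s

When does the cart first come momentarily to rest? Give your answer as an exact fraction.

t = 17/9 s

v changes sign on 1–5 s (from -2 to 7); the graph is linear there, so v = 0 at t = 1 + (2)·(5 − 1)/(7 − -2) = 17/9 s.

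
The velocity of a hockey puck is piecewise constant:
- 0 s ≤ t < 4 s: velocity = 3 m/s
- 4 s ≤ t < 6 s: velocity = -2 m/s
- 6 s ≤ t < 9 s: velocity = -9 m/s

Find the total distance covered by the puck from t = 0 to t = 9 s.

Total distance travelled is ∫|v| dt — sum the magnitudes of each area piece.
0–4 s: |3| × 4 = 12 m
4–6 s: |-2| × 2 = 4 m
6–9 s: |-9| × 3 = 27 m
Total distance = 43 m

43 m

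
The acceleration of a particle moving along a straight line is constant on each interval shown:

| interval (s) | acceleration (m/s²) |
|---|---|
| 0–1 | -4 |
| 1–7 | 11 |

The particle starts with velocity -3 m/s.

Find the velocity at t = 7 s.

59 m/s

Δv equals the area under the a-t graph; then v = v₀ + Δv.
0–1 s: -4 × 1 = -4 m/s
1–7 s: 11 × 6 = 66 m/s
Δv = 62 m/s, so v(7) = -3 + (62) = 59 m/s.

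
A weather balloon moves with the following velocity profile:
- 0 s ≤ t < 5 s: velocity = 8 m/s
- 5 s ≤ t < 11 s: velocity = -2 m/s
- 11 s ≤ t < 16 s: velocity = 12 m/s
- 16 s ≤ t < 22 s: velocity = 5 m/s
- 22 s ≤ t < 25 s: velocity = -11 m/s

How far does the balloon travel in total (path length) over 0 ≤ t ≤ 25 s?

Total distance travelled is ∫|v| dt — sum the magnitudes of each area piece.
0–5 s: |8| × 5 = 40 m
5–11 s: |-2| × 6 = 12 m
11–16 s: |12| × 5 = 60 m
16–22 s: |5| × 6 = 30 m
22–25 s: |-11| × 3 = 33 m
Total distance = 175 m

175 m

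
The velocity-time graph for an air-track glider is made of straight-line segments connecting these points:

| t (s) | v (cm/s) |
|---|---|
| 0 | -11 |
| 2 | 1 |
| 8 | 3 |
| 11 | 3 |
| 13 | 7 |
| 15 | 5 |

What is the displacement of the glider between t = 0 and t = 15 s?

33 cm

Net displacement equals the area under the velocity-time graph (areas below the axis count negative).
0–2 s: ½(-11 + 1)(2) = -10 cm
2–8 s: ½(1 + 3)(6) = 12 cm
8–11 s: 3 × 3 = 9 cm
11–13 s: ½(3 + 7)(2) = 10 cm
13–15 s: ½(7 + 5)(2) = 12 cm
Net displacement = 33 cm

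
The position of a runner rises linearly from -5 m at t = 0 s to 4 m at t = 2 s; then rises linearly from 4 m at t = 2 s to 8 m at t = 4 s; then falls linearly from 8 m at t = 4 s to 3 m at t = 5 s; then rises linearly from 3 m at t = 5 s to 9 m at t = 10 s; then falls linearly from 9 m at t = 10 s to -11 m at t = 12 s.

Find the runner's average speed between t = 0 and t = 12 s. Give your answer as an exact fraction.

11/3 m/s

Average speed = (total path length)/(elapsed time); on a piecewise-linear x-t graph the path length is Σ|Δx|.
0–2 s: |Δx| = |4 − -5| = 9 m
2–4 s: |Δx| = |8 − 4| = 4 m
4–5 s: |Δx| = |3 − 8| = 5 m
5–10 s: |Δx| = |9 − 3| = 6 m
10–12 s: |Δx| = |-11 − 9| = 20 m
Total path = 44 m; average speed = 44/12 = 11/3 m/s.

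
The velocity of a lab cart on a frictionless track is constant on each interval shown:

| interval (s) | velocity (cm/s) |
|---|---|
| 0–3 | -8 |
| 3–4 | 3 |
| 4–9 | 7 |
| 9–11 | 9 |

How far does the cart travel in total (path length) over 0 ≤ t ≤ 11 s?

Total distance travelled is ∫|v| dt — sum the magnitudes of each area piece.
0–3 s: |-8| × 3 = 24 cm
3–4 s: |3| × 1 = 3 cm
4–9 s: |7| × 5 = 35 cm
9–11 s: |9| × 2 = 18 cm
Total distance = 80 cm

80 cm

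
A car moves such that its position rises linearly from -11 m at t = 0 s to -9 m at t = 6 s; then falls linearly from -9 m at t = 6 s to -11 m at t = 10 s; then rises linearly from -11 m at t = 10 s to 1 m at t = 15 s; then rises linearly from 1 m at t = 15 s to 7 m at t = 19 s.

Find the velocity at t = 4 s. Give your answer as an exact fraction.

Velocity is the slope of the x-t graph on 0–6 s: (-9 − -11)/(6 − 0) = 1/3 m/s.

1/3 m/s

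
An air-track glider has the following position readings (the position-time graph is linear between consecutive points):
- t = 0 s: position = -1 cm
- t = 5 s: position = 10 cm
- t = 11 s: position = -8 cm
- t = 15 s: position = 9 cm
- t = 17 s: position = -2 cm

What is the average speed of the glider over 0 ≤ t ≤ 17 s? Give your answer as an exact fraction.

57/17 cm/s

Average speed = (total path length)/(elapsed time); on a piecewise-linear x-t graph the path length is Σ|Δx|.
0–5 s: |Δx| = |10 − -1| = 11 cm
5–11 s: |Δx| = |-8 − 10| = 18 cm
11–15 s: |Δx| = |9 − -8| = 17 cm
15–17 s: |Δx| = |-2 − 9| = 11 cm
Total path = 57 cm; average speed = 57/17 = 57/17 cm/s.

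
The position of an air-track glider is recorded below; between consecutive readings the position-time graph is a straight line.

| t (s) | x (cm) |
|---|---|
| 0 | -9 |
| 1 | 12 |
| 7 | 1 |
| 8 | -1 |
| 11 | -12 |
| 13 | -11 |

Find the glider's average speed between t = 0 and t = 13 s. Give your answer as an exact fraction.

46/13 cm/s

Average speed = (total path length)/(elapsed time); on a piecewise-linear x-t graph the path length is Σ|Δx|.
0–1 s: |Δx| = |12 − -9| = 21 cm
1–7 s: |Δx| = |1 − 12| = 11 cm
7–8 s: |Δx| = |-1 − 1| = 2 cm
8–11 s: |Δx| = |-12 − -1| = 11 cm
11–13 s: |Δx| = |-11 − -12| = 1 cm
Total path = 46 cm; average speed = 46/13 = 46/13 cm/s.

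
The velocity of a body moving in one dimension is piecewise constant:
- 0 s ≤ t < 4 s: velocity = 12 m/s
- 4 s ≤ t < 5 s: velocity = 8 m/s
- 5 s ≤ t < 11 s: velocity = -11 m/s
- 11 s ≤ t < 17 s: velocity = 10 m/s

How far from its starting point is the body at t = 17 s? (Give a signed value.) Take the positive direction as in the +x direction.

Net displacement equals the area under the velocity-time graph (areas below the axis count negative).
0–4 s: 12 × 4 = 48 m
4–5 s: 8 × 1 = 8 m
5–11 s: -11 × 6 = -66 m
11–17 s: 10 × 6 = 60 m
Net displacement = 50 m

50 m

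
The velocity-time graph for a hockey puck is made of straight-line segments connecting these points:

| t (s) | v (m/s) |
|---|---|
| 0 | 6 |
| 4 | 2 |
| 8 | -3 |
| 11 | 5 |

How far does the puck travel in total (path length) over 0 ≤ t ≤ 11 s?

27.575 m

Total distance travelled is ∫|v| dt — sum the magnitudes of each area piece.
0–4 s: |½(6 + 2)(4)| = 16 m
4–8 s: v = 0 at t = 5.6 s; triangle areas 1.6 + 3.6 = 5.2 m
8–11 s: v = 0 at t = 9.125 s; triangle areas 1.6875 + 4.6875 = 6.375 m
Total distance = 27.575 m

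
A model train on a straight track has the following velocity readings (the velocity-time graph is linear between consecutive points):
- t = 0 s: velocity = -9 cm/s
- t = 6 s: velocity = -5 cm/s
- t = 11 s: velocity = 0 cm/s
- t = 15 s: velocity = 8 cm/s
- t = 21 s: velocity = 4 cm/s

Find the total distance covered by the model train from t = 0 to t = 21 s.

106.5 cm

Distance (not displacement) is the total path length: add the absolute areas under v-t.
0–6 s: |½(-9 + -5)(6)| = 42 cm
6–11 s: |½(-5 + 0)(5)| = 12.5 cm
11–15 s: |½(0 + 8)(4)| = 16 cm
15–21 s: |½(8 + 4)(6)| = 36 cm
Total distance = 106.5 cm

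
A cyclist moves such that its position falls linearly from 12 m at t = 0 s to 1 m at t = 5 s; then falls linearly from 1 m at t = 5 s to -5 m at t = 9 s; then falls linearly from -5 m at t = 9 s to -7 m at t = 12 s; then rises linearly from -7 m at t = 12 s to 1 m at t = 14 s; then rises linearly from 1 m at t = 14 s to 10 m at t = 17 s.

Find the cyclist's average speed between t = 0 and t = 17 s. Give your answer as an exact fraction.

Average speed = (total path length)/(elapsed time); on a piecewise-linear x-t graph the path length is Σ|Δx|.
0–5 s: |Δx| = |1 − 12| = 11 m
5–9 s: |Δx| = |-5 − 1| = 6 m
9–12 s: |Δx| = |-7 − -5| = 2 m
12–14 s: |Δx| = |1 − -7| = 8 m
14–17 s: |Δx| = |10 − 1| = 9 m
Total path = 36 m; average speed = 36/17 = 36/17 m/s.

36/17 m/s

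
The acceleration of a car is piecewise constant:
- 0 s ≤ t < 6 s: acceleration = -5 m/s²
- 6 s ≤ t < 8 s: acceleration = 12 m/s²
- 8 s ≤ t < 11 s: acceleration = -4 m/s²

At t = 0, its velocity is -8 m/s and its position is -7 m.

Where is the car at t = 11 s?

-257 m

On each constant-a segment, Δv = aΔt and Δx = v₀Δt + ½aΔt²; chain segment to segment.
0–6 s: v starts -8 m/s; Δx = -8·6 + ½·-5·6² = -138 m; v ends -38 m/s.
6–8 s: v starts -38 m/s; Δx = -38·2 + ½·12·2² = -52 m; v ends -14 m/s.
8–11 s: v starts -14 m/s; Δx = -14·3 + ½·-4·3² = -60 m; v ends -26 m/s.
x(11) = -7 + Σ Δx = -257 m.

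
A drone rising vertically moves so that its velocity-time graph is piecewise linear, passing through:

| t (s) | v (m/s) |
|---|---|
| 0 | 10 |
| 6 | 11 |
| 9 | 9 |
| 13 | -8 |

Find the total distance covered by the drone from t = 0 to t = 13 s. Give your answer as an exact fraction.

1871/17 m

Total distance travelled is ∫|v| dt — sum the magnitudes of each area piece.
0–6 s: |½(10 + 11)(6)| = 63 m
6–9 s: |½(11 + 9)(3)| = 30 m
9–13 s: v = 0 at t = 189/17 s; triangle areas 162/17 + 128/17 = 290/17 m
Total distance = 1871/17 m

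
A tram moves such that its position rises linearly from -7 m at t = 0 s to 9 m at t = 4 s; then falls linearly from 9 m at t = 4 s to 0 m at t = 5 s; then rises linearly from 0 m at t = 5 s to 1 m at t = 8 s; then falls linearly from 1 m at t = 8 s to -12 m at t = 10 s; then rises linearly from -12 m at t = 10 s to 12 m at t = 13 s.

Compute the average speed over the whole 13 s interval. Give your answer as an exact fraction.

63/13 m/s

Average speed = (total path length)/(elapsed time); on a piecewise-linear x-t graph the path length is Σ|Δx|.
0–4 s: |Δx| = |9 − -7| = 16 m
4–5 s: |Δx| = |0 − 9| = 9 m
5–8 s: |Δx| = |1 − 0| = 1 m
8–10 s: |Δx| = |-12 − 1| = 13 m
10–13 s: |Δx| = |12 − -12| = 24 m
Total path = 63 m; average speed = 63/13 = 63/13 m/s.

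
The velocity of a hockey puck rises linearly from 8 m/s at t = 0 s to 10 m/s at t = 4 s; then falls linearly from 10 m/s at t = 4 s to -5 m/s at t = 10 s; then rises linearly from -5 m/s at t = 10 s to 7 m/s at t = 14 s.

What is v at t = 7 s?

On 4–10 s the graph is linear from 10 to -5 m/s: v(7) = 10 + (-5 − 10)·(7 − 4)/(10 − 4) = 2.5 m/s.

2.5 m/s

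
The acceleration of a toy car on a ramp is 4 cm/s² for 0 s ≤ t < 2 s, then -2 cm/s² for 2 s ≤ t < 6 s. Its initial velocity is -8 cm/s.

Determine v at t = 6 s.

-8 cm/s

Δv equals the area under the a-t graph; then v = v₀ + Δv.
0–2 s: 4 × 2 = 8 cm/s
2–6 s: -2 × 4 = -8 cm/s
Δv = 0 cm/s, so v(6) = -8 + (0) = -8 cm/s.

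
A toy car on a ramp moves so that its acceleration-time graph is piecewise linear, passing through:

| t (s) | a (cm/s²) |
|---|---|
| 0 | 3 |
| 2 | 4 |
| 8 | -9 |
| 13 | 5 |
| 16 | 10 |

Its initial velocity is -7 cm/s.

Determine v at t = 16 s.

Δv equals the area under the a-t graph; then v = v₀ + Δv.
0–2 s: ½(3 + 4)(2) = 7 cm/s
2–8 s: ½(4 + -9)(6) = -15 cm/s
8–13 s: ½(-9 + 5)(5) = -10 cm/s
13–16 s: ½(5 + 10)(3) = 22.5 cm/s
Δv = 4.5 cm/s, so v(16) = -7 + (4.5) = -2.5 cm/s.

-2.5 cm/s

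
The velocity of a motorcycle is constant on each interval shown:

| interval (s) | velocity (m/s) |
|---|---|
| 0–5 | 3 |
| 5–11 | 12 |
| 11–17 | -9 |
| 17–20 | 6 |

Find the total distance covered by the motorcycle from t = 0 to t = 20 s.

Distance (not displacement) is the total path length: add the absolute areas under v-t.
0–5 s: |3| × 5 = 15 m
5–11 s: |12| × 6 = 72 m
11–17 s: |-9| × 6 = 54 m
17–20 s: |6| × 3 = 18 m
Total distance = 159 m

159 m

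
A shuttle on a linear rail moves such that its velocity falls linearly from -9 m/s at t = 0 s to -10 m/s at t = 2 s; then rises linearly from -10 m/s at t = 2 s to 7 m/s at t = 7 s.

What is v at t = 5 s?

On 2–7 s the graph is linear from -10 to 7 m/s: v(5) = -10 + (7 − -10)·(5 − 2)/(7 − 2) = 0.2 m/s.

0.2 m/s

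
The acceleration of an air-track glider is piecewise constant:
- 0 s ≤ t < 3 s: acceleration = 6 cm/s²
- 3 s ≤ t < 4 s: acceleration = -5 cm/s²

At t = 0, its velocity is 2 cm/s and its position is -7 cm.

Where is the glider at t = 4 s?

On each constant-a segment, Δv = aΔt and Δx = v₀Δt + ½aΔt²; chain segment to segment.
0–3 s: v starts 2 cm/s; Δx = 2·3 + ½·6·3² = 33 cm; v ends 20 cm/s.
3–4 s: v starts 20 cm/s; Δx = 20·1 + ½·-5·1² = 17.5 cm; v ends 15 cm/s.
x(4) = -7 + Σ Δx = 43.5 cm.

43.5 cm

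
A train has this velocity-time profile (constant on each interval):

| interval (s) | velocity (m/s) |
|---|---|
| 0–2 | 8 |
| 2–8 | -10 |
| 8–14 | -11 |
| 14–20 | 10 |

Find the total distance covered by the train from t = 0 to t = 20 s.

Distance (not displacement) is the total path length: add the absolute areas under v-t.
0–2 s: |8| × 2 = 16 m
2–8 s: |-10| × 6 = 60 m
8–14 s: |-11| × 6 = 66 m
14–20 s: |10| × 6 = 60 m
Total distance = 202 m

202 m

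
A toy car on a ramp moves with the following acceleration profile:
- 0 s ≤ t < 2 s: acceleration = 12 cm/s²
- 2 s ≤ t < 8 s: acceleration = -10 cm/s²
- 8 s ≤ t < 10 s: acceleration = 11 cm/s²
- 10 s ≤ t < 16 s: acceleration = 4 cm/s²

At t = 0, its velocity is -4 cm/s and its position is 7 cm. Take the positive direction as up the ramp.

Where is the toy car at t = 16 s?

-131 cm

On each constant-a segment, Δv = aΔt and Δx = v₀Δt + ½aΔt²; chain segment to segment.
0–2 s: v starts -4 cm/s; Δx = -4·2 + ½·12·2² = 16 cm; v ends 20 cm/s.
2–8 s: v starts 20 cm/s; Δx = 20·6 + ½·-10·6² = -60 cm; v ends -40 cm/s.
8–10 s: v starts -40 cm/s; Δx = -40·2 + ½·11·2² = -58 cm; v ends -18 cm/s.
10–16 s: v starts -18 cm/s; Δx = -18·6 + ½·4·6² = -36 cm; v ends 6 cm/s.
x(16) = 7 + Σ Δx = -131 cm.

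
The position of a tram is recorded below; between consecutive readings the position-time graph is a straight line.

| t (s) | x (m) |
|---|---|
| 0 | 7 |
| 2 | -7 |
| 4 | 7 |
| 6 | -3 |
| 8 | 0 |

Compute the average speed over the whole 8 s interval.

Average speed = (total path length)/(elapsed time); on a piecewise-linear x-t graph the path length is Σ|Δx|.
0–2 s: |Δx| = |-7 − 7| = 14 m
2–4 s: |Δx| = |7 − -7| = 14 m
4–6 s: |Δx| = |-3 − 7| = 10 m
6–8 s: |Δx| = |0 − -3| = 3 m
Total path = 41 m; average speed = 41/8 = 5.125 m/s.

5.125 m/s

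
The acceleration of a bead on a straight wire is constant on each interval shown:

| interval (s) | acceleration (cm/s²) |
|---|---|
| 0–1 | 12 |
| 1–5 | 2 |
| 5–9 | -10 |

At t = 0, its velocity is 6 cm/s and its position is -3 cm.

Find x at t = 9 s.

On each constant-a segment, Δv = aΔt and Δx = v₀Δt + ½aΔt²; chain segment to segment.
0–1 s: v starts 6 cm/s; Δx = 6·1 + ½·12·1² = 12 cm; v ends 18 cm/s.
1–5 s: v starts 18 cm/s; Δx = 18·4 + ½·2·4² = 88 cm; v ends 26 cm/s.
5–9 s: v starts 26 cm/s; Δx = 26·4 + ½·-10·4² = 24 cm; v ends -14 cm/s.
x(9) = -3 + Σ Δx = 121 cm.

121 cm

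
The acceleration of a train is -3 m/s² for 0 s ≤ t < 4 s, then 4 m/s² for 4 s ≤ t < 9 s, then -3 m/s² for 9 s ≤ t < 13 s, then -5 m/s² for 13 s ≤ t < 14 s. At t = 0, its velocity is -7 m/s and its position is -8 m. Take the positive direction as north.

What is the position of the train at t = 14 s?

On each constant-a segment, Δv = aΔt and Δx = v₀Δt + ½aΔt²; chain segment to segment.
0–4 s: v starts -7 m/s; Δx = -7·4 + ½·-3·4² = -52 m; v ends -19 m/s.
4–9 s: v starts -19 m/s; Δx = -19·5 + ½·4·5² = -45 m; v ends 1 m/s.
9–13 s: v starts 1 m/s; Δx = 1·4 + ½·-3·4² = -20 m; v ends -11 m/s.
13–14 s: v starts -11 m/s; Δx = -11·1 + ½·-5·1² = -13.5 m; v ends -16 m/s.
x(14) = -8 + Σ Δx = -138.5 m.

-138.5 m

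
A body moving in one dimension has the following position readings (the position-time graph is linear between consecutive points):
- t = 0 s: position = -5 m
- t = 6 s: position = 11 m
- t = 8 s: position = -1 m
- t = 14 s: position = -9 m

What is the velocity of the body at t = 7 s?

-6 m/s

Velocity is the slope of the x-t graph on 6–8 s: (-1 − 11)/(8 − 6) = -6 m/s.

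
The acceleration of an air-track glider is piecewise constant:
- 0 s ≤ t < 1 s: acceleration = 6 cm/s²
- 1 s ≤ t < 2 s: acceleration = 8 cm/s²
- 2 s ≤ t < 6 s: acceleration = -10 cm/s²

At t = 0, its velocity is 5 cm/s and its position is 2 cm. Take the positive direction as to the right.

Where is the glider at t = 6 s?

On each constant-a segment, Δv = aΔt and Δx = v₀Δt + ½aΔt²; chain segment to segment.
0–1 s: v starts 5 cm/s; Δx = 5·1 + ½·6·1² = 8 cm; v ends 11 cm/s.
1–2 s: v starts 11 cm/s; Δx = 11·1 + ½·8·1² = 15 cm; v ends 19 cm/s.
2–6 s: v starts 19 cm/s; Δx = 19·4 + ½·-10·4² = -4 cm; v ends -21 cm/s.
x(6) = 2 + Σ Δx = 21 cm.

21 cm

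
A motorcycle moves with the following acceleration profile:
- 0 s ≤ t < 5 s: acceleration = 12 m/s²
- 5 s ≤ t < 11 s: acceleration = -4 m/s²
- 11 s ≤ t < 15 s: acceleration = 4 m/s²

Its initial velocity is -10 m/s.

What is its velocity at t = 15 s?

42 m/s

Δv equals the area under the a-t graph; then v = v₀ + Δv.
0–5 s: 12 × 5 = 60 m/s
5–11 s: -4 × 6 = -24 m/s
11–15 s: 4 × 4 = 16 m/s
Δv = 52 m/s, so v(15) = -10 + (52) = 42 m/s.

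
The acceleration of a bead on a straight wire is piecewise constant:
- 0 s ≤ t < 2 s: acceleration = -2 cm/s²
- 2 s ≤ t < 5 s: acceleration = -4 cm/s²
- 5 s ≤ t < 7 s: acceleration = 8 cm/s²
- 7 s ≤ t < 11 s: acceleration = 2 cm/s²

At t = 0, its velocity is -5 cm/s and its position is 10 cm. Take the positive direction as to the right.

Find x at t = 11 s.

On each constant-a segment, Δv = aΔt and Δx = v₀Δt + ½aΔt²; chain segment to segment.
0–2 s: v starts -5 cm/s; Δx = -5·2 + ½·-2·2² = -14 cm; v ends -9 cm/s.
2–5 s: v starts -9 cm/s; Δx = -9·3 + ½·-4·3² = -45 cm; v ends -21 cm/s.
5–7 s: v starts -21 cm/s; Δx = -21·2 + ½·8·2² = -26 cm; v ends -5 cm/s.
7–11 s: v starts -5 cm/s; Δx = -5·4 + ½·2·4² = -4 cm; v ends 3 cm/s.
x(11) = 10 + Σ Δx = -79 cm.

-79 cm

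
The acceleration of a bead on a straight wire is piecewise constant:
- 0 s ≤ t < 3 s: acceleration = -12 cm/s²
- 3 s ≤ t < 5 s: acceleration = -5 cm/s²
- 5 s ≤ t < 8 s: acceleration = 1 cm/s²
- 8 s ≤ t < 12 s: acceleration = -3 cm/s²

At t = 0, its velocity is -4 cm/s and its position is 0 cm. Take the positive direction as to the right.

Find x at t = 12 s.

-513.5 cm

On each constant-a segment, Δv = aΔt and Δx = v₀Δt + ½aΔt²; chain segment to segment.
0–3 s: v starts -4 cm/s; Δx = -4·3 + ½·-12·3² = -66 cm; v ends -40 cm/s.
3–5 s: v starts -40 cm/s; Δx = -40·2 + ½·-5·2² = -90 cm; v ends -50 cm/s.
5–8 s: v starts -50 cm/s; Δx = -50·3 + ½·1·3² = -145.5 cm; v ends -47 cm/s.
8–12 s: v starts -47 cm/s; Δx = -47·4 + ½·-3·4² = -212 cm; v ends -59 cm/s.
x(12) = 0 + Σ Δx = -513.5 cm.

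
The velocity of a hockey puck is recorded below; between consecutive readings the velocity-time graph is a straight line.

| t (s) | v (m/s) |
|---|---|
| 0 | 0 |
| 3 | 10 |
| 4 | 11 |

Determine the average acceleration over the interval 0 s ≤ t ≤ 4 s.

2.75 m/s²

Average acceleration = Δv/Δt = (11 − 0)/(4 − 0) = 2.75 m/s².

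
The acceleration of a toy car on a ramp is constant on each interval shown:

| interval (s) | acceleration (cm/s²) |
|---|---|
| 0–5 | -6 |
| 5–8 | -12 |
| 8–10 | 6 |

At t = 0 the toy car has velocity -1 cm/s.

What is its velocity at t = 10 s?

-55 cm/s

Δv equals the area under the a-t graph; then v = v₀ + Δv.
0–5 s: -6 × 5 = -30 cm/s
5–8 s: -12 × 3 = -36 cm/s
8–10 s: 6 × 2 = 12 cm/s
Δv = -54 cm/s, so v(10) = -1 + (-54) = -55 cm/s.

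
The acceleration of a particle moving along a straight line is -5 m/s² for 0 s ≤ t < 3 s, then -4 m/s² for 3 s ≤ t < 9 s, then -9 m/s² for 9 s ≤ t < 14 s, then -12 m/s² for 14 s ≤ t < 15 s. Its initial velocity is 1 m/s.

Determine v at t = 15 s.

-95 m/s

Δv equals the area under the a-t graph; then v = v₀ + Δv.
0–3 s: -5 × 3 = -15 m/s
3–9 s: -4 × 6 = -24 m/s
9–14 s: -9 × 5 = -45 m/s
14–15 s: -12 × 1 = -12 m/s
Δv = -96 m/s, so v(15) = 1 + (-96) = -95 m/s.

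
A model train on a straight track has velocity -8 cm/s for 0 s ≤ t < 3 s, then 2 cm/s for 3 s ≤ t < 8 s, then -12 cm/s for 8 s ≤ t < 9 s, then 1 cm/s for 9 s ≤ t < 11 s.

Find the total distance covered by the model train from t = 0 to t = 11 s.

48 cm

Distance (not displacement) is the total path length: add the absolute areas under v-t.
0–3 s: |-8| × 3 = 24 cm
3–8 s: |2| × 5 = 10 cm
8–9 s: |-12| × 1 = 12 cm
9–11 s: |1| × 2 = 2 cm
Total distance = 48 cm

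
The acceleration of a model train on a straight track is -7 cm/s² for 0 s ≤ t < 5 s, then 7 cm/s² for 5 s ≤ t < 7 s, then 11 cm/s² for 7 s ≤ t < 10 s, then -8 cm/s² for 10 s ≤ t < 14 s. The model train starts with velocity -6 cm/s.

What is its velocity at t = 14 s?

Δv equals the area under the a-t graph; then v = v₀ + Δv.
0–5 s: -7 × 5 = -35 cm/s
5–7 s: 7 × 2 = 14 cm/s
7–10 s: 11 × 3 = 33 cm/s
10–14 s: -8 × 4 = -32 cm/s
Δv = -20 cm/s, so v(14) = -6 + (-20) = -26 cm/s.

-26 cm/s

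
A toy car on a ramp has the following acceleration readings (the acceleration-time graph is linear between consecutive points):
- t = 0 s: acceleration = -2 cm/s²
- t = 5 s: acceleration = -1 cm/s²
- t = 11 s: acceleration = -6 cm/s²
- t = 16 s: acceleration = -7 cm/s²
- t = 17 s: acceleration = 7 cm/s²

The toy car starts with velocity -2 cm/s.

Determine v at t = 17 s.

-63 cm/s

Δv equals the area under the a-t graph; then v = v₀ + Δv.
0–5 s: ½(-2 + -1)(5) = -7.5 cm/s
5–11 s: ½(-1 + -6)(6) = -21 cm/s
11–16 s: ½(-6 + -7)(5) = -32.5 cm/s
16–17 s: ½(-7 + 7)(1) = 0 cm/s
Δv = -61 cm/s, so v(17) = -2 + (-61) = -63 cm/s.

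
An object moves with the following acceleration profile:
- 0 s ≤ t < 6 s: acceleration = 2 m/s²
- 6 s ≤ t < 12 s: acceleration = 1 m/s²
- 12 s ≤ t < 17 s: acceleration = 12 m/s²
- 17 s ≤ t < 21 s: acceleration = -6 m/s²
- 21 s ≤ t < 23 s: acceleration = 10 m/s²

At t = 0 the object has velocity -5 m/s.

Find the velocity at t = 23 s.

69 m/s

Δv equals the area under the a-t graph; then v = v₀ + Δv.
0–6 s: 2 × 6 = 12 m/s
6–12 s: 1 × 6 = 6 m/s
12–17 s: 12 × 5 = 60 m/s
17–21 s: -6 × 4 = -24 m/s
21–23 s: 10 × 2 = 20 m/s
Δv = 74 m/s, so v(23) = -5 + (74) = 69 m/s.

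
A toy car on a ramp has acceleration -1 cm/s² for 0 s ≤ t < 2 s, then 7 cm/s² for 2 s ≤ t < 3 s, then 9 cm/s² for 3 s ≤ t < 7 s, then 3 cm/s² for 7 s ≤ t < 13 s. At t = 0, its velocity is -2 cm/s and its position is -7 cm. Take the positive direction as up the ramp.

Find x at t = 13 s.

358.5 cm

On each constant-a segment, Δv = aΔt and Δx = v₀Δt + ½aΔt²; chain segment to segment.
0–2 s: v starts -2 cm/s; Δx = -2·2 + ½·-1·2² = -6 cm; v ends -4 cm/s.
2–3 s: v starts -4 cm/s; Δx = -4·1 + ½·7·1² = -0.5 cm; v ends 3 cm/s.
3–7 s: v starts 3 cm/s; Δx = 3·4 + ½·9·4² = 84 cm; v ends 39 cm/s.
7–13 s: v starts 39 cm/s; Δx = 39·6 + ½·3·6² = 288 cm; v ends 57 cm/s.
x(13) = -7 + Σ Δx = 358.5 cm.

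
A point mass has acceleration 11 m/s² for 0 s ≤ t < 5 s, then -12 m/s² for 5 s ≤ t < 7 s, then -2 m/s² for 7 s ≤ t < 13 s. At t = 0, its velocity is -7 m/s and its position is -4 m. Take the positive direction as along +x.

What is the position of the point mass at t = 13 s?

On each constant-a segment, Δv = aΔt and Δx = v₀Δt + ½aΔt²; chain segment to segment.
0–5 s: v starts -7 m/s; Δx = -7·5 + ½·11·5² = 102.5 m; v ends 48 m/s.
5–7 s: v starts 48 m/s; Δx = 48·2 + ½·-12·2² = 72 m; v ends 24 m/s.
7–13 s: v starts 24 m/s; Δx = 24·6 + ½·-2·6² = 108 m; v ends 12 m/s.
x(13) = -4 + Σ Δx = 278.5 m.

278.5 m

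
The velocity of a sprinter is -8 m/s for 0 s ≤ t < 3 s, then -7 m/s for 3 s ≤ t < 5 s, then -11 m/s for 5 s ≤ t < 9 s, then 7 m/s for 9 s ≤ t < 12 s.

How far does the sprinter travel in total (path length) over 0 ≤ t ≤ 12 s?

103 m

Total distance travelled is ∫|v| dt — sum the magnitudes of each area piece.
0–3 s: |-8| × 3 = 24 m
3–5 s: |-7| × 2 = 14 m
5–9 s: |-11| × 4 = 44 m
9–12 s: |7| × 3 = 21 m
Total distance = 103 m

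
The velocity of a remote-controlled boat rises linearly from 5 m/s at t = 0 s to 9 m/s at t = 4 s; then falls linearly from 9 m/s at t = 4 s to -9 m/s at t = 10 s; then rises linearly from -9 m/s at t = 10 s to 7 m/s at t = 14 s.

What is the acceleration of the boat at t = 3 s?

1 m/s²

Acceleration is the slope of the v-t graph on 0–4 s: (9 − 5)/(4 − 0) = 1 m/s².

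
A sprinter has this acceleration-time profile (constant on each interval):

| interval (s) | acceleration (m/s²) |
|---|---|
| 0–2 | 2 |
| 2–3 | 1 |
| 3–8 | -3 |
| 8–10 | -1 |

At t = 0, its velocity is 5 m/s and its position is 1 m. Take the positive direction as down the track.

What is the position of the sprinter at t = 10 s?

25 m

On each constant-a segment, Δv = aΔt and Δx = v₀Δt + ½aΔt²; chain segment to segment.
0–2 s: v starts 5 m/s; Δx = 5·2 + ½·2·2² = 14 m; v ends 9 m/s.
2–3 s: v starts 9 m/s; Δx = 9·1 + ½·1·1² = 9.5 m; v ends 10 m/s.
3–8 s: v starts 10 m/s; Δx = 10·5 + ½·-3·5² = 12.5 m; v ends -5 m/s.
8–10 s: v starts -5 m/s; Δx = -5·2 + ½·-1·2² = -12 m; v ends -7 m/s.
x(10) = 1 + Σ Δx = 25 m.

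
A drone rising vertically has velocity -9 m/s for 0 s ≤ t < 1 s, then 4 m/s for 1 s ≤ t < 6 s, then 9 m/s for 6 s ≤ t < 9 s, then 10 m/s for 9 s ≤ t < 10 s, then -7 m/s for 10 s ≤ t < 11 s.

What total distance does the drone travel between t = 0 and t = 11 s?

73 m

Distance (not displacement) is the total path length: add the absolute areas under v-t.
0–1 s: |-9| × 1 = 9 m
1–6 s: |4| × 5 = 20 m
6–9 s: |9| × 3 = 27 m
9–10 s: |10| × 1 = 10 m
10–11 s: |-7| × 1 = 7 m
Total distance = 73 m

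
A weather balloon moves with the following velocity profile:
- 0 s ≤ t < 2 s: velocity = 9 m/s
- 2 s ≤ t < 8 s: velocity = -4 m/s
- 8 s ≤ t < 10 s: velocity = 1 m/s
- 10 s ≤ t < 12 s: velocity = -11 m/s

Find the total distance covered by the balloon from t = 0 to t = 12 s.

66 m

Distance (not displacement) is the total path length: add the absolute areas under v-t.
0–2 s: |9| × 2 = 18 m
2–8 s: |-4| × 6 = 24 m
8–10 s: |1| × 2 = 2 m
10–12 s: |-11| × 2 = 22 m
Total distance = 66 m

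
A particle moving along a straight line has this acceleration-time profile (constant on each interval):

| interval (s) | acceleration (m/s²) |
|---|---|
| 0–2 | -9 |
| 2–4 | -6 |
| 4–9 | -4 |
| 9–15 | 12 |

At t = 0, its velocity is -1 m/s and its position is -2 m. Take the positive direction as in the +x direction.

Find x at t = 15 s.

-367 m

On each constant-a segment, Δv = aΔt and Δx = v₀Δt + ½aΔt²; chain segment to segment.
0–2 s: v starts -1 m/s; Δx = -1·2 + ½·-9·2² = -20 m; v ends -19 m/s.
2–4 s: v starts -19 m/s; Δx = -19·2 + ½·-6·2² = -50 m; v ends -31 m/s.
4–9 s: v starts -31 m/s; Δx = -31·5 + ½·-4·5² = -205 m; v ends -51 m/s.
9–15 s: v starts -51 m/s; Δx = -51·6 + ½·12·6² = -90 m; v ends 21 m/s.
x(15) = -2 + Σ Δx = -367 m.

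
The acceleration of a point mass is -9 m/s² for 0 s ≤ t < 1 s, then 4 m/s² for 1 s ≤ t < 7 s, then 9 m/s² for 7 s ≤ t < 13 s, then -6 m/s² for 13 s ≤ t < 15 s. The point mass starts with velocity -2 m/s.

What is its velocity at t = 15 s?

Δv equals the area under the a-t graph; then v = v₀ + Δv.
0–1 s: -9 × 1 = -9 m/s
1–7 s: 4 × 6 = 24 m/s
7–13 s: 9 × 6 = 54 m/s
13–15 s: -6 × 2 = -12 m/s
Δv = 57 m/s, so v(15) = -2 + (57) = 55 m/s.

55 m/s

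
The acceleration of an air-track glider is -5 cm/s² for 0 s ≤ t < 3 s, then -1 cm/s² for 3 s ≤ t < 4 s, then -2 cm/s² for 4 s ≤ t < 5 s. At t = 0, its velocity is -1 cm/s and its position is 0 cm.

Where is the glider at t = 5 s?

On each constant-a segment, Δv = aΔt and Δx = v₀Δt + ½aΔt²; chain segment to segment.
0–3 s: v starts -1 cm/s; Δx = -1·3 + ½·-5·3² = -25.5 cm; v ends -16 cm/s.
3–4 s: v starts -16 cm/s; Δx = -16·1 + ½·-1·1² = -16.5 cm; v ends -17 cm/s.
4–5 s: v starts -17 cm/s; Δx = -17·1 + ½·-2·1² = -18 cm; v ends -19 cm/s.
x(5) = 0 + Σ Δx = -60 cm.

-60 cm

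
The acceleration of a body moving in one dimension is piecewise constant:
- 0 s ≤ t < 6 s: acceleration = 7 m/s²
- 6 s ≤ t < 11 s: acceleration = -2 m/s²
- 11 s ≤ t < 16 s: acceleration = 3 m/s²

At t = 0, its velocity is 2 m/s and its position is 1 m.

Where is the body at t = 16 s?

On each constant-a segment, Δv = aΔt and Δx = v₀Δt + ½aΔt²; chain segment to segment.
0–6 s: v starts 2 m/s; Δx = 2·6 + ½·7·6² = 138 m; v ends 44 m/s.
6–11 s: v starts 44 m/s; Δx = 44·5 + ½·-2·5² = 195 m; v ends 34 m/s.
11–16 s: v starts 34 m/s; Δx = 34·5 + ½·3·5² = 207.5 m; v ends 49 m/s.
x(16) = 1 + Σ Δx = 541.5 m.

541.5 m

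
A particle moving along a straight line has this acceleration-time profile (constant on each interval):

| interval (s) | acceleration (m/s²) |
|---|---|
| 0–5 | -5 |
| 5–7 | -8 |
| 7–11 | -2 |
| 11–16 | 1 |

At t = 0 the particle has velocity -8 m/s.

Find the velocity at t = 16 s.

-52 m/s

Δv equals the area under the a-t graph; then v = v₀ + Δv.
0–5 s: -5 × 5 = -25 m/s
5–7 s: -8 × 2 = -16 m/s
7–11 s: -2 × 4 = -8 m/s
11–16 s: 1 × 5 = 5 m/s
Δv = -44 m/s, so v(16) = -8 + (-44) = -52 m/s.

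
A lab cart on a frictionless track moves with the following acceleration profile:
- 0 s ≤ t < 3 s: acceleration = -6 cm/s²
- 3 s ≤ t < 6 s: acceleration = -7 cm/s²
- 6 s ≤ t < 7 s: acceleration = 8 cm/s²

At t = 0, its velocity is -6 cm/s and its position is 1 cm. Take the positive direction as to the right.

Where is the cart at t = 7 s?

On each constant-a segment, Δv = aΔt and Δx = v₀Δt + ½aΔt²; chain segment to segment.
0–3 s: v starts -6 cm/s; Δx = -6·3 + ½·-6·3² = -45 cm; v ends -24 cm/s.
3–6 s: v starts -24 cm/s; Δx = -24·3 + ½·-7·3² = -103.5 cm; v ends -45 cm/s.
6–7 s: v starts -45 cm/s; Δx = -45·1 + ½·8·1² = -41 cm; v ends -37 cm/s.
x(7) = 1 + Σ Δx = -188.5 cm.

-188.5 cm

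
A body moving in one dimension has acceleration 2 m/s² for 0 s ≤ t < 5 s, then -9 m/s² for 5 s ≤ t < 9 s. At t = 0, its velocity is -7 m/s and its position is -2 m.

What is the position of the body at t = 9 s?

On each constant-a segment, Δv = aΔt and Δx = v₀Δt + ½aΔt²; chain segment to segment.
0–5 s: v starts -7 m/s; Δx = -7·5 + ½·2·5² = -10 m; v ends 3 m/s.
5–9 s: v starts 3 m/s; Δx = 3·4 + ½·-9·4² = -60 m; v ends -33 m/s.
x(9) = -2 + Σ Δx = -72 m.

-72 m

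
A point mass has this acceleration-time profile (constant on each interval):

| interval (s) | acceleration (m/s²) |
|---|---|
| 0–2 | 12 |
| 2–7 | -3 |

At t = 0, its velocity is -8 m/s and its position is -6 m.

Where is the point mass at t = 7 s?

On each constant-a segment, Δv = aΔt and Δx = v₀Δt + ½aΔt²; chain segment to segment.
0–2 s: v starts -8 m/s; Δx = -8·2 + ½·12·2² = 8 m; v ends 16 m/s.
2–7 s: v starts 16 m/s; Δx = 16·5 + ½·-3·5² = 42.5 m; v ends 1 m/s.
x(7) = -6 + Σ Δx = 44.5 m.

44.5 m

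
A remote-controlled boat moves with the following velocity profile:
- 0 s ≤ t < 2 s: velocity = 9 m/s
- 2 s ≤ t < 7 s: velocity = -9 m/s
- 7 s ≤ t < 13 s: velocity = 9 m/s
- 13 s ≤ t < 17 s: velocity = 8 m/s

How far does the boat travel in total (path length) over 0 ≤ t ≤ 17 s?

149 m

Distance (not displacement) is the total path length: add the absolute areas under v-t.
0–2 s: |9| × 2 = 18 m
2–7 s: |-9| × 5 = 45 m
7–13 s: |9| × 6 = 54 m
13–17 s: |8| × 4 = 32 m
Total distance = 149 m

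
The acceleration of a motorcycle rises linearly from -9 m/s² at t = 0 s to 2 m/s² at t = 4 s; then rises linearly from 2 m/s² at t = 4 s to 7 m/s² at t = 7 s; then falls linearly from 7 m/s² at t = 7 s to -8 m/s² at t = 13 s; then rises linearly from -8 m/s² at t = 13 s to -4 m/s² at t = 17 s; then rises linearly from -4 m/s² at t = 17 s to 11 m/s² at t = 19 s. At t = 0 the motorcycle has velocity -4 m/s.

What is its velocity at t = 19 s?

-24.5 m/s

Δv equals the area under the a-t graph; then v = v₀ + Δv.
0–4 s: ½(-9 + 2)(4) = -14 m/s
4–7 s: ½(2 + 7)(3) = 13.5 m/s
7–13 s: ½(7 + -8)(6) = -3 m/s
13–17 s: ½(-8 + -4)(4) = -24 m/s
17–19 s: ½(-4 + 11)(2) = 7 m/s
Δv = -20.5 m/s, so v(19) = -4 + (-20.5) = -24.5 m/s.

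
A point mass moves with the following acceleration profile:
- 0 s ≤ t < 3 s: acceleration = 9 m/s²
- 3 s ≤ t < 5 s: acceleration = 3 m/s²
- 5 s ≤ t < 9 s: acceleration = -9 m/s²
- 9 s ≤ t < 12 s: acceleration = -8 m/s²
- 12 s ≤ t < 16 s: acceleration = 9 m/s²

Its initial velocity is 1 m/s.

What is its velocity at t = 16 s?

10 m/s

Δv equals the area under the a-t graph; then v = v₀ + Δv.
0–3 s: 9 × 3 = 27 m/s
3–5 s: 3 × 2 = 6 m/s
5–9 s: -9 × 4 = -36 m/s
9–12 s: -8 × 3 = -24 m/s
12–16 s: 9 × 4 = 36 m/s
Δv = 9 m/s, so v(16) = 1 + (9) = 10 m/s.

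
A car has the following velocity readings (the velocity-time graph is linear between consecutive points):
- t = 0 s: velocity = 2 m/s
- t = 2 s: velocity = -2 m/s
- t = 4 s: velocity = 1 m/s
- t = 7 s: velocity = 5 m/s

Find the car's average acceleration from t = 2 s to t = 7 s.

Average acceleration = Δv/Δt = (5 − -2)/(7 − 2) = 1.4 m/s².

1.4 m/s²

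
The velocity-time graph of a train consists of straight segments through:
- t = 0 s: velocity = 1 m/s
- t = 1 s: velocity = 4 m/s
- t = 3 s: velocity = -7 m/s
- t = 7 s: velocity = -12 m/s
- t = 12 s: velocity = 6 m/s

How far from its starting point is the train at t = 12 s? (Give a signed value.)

-53.5 m

Net displacement equals the area under the velocity-time graph (areas below the axis count negative).
0–1 s: ½(1 + 4)(1) = 2.5 m
1–3 s: ½(4 + -7)(2) = -3 m
3–7 s: ½(-7 + -12)(4) = -38 m
7–12 s: ½(-12 + 6)(5) = -15 m
Net displacement = -53.5 m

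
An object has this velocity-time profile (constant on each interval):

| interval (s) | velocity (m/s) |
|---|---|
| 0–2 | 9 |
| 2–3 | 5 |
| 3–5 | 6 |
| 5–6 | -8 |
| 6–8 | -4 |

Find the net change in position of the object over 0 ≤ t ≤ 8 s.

19 m

Net displacement equals the area under the velocity-time graph (areas below the axis count negative).
0–2 s: 9 × 2 = 18 m
2–3 s: 5 × 1 = 5 m
3–5 s: 6 × 2 = 12 m
5–6 s: -8 × 1 = -8 m
6–8 s: -4 × 2 = -8 m
Net displacement = 19 m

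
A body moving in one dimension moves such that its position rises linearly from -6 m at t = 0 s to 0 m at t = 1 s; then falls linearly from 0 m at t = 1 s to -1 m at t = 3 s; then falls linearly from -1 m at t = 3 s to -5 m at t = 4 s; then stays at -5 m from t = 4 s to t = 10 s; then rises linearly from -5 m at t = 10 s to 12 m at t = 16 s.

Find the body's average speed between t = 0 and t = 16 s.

1.75 m/s

Average speed = (total path length)/(elapsed time); on a piecewise-linear x-t graph the path length is Σ|Δx|.
0–1 s: |Δx| = |0 − -6| = 6 m
1–3 s: |Δx| = |-1 − 0| = 1 m
3–4 s: |Δx| = |-5 − -1| = 4 m
4–10 s: |Δx| = |-5 − -5| = 0 m
10–16 s: |Δx| = |12 − -5| = 17 m
Total path = 28 m; average speed = 28/16 = 1.75 m/s.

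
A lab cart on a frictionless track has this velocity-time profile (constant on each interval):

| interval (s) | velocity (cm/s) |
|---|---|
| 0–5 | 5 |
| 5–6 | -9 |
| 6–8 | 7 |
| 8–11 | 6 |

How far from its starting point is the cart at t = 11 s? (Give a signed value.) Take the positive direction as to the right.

Net displacement equals the area under the velocity-time graph (areas below the axis count negative).
0–5 s: 5 × 5 = 25 cm
5–6 s: -9 × 1 = -9 cm
6–8 s: 7 × 2 = 14 cm
8–11 s: 6 × 3 = 18 cm
Net displacement = 48 cm

48 cm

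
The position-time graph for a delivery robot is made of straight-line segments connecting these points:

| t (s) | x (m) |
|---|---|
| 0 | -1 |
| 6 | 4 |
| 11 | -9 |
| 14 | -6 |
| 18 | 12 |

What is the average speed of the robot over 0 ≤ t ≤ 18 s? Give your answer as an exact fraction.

13/6 m/s

Average speed = (total path length)/(elapsed time); on a piecewise-linear x-t graph the path length is Σ|Δx|.
0–6 s: |Δx| = |4 − -1| = 5 m
6–11 s: |Δx| = |-9 − 4| = 13 m
11–14 s: |Δx| = |-6 − -9| = 3 m
14–18 s: |Δx| = |12 − -6| = 18 m
Total path = 39 m; average speed = 39/18 = 13/6 m/s.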